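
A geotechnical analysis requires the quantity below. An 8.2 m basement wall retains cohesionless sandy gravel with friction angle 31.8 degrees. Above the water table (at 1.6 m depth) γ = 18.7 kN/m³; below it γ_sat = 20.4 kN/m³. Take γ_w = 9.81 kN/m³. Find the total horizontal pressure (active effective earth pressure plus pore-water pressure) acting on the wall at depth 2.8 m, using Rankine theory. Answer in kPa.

K_a = (1 − sin φ)/(1 + sin φ) = 0.3098.
γ' = 20.4 − 9.81 = 10.59 kN/m³.
Effective vertical stress at 2.8 m: σ'_v = 18.7×1.6 + 10.59×1.20 = 42.63 kPa.
σ'_h = K_a σ'_v = 0.3098 × 42.63 = 13.21 kPa; u = γ_w × 1.20 = 11.77 kPa.
Total σ_h = 13.21 + 11.77 = 24.98 kPa.

25.0 kPa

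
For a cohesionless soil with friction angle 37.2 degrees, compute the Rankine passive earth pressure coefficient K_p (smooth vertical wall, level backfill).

K_p = (1 + sin φ)/(1 − sin φ) = tan²(45° + 37.2°/2) = 4.058.

4.06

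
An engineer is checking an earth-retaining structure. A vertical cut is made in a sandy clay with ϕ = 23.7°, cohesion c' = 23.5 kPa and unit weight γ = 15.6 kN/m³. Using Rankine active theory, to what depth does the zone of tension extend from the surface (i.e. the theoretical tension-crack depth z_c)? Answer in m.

4.61 m

K_a = tan²(45° − 23.7°/2) = 0.4266; √K_a = 0.6531.
The active pressure is zero where K_a γ z = 2c√K_a, so z_c = 2c/(γ√K_a) = 2×23.5/(15.6×0.6531) = 4.613 m.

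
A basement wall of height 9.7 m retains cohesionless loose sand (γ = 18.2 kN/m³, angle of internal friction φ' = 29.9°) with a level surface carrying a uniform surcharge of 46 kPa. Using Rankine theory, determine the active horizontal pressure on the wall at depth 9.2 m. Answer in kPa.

71.4 kPa

K_a = (1 − sin φ)/(1 + sin φ) = 0.3347.
σ_v = γz + q = 18.2 × 9.2 + 46 = 213.4 kPa.
σ_h = K_a σ_v = 0.3347 × 213.4 = 71.43 kPa.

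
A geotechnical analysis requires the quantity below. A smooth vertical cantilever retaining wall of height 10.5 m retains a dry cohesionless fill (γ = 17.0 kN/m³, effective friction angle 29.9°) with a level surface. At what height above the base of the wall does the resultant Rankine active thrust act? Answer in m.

3.50 m

K_a = 0.3347.
The pressure distribution is triangular, so the resultant acts at H/3 above the base = 10.5/3 = 3.500 m.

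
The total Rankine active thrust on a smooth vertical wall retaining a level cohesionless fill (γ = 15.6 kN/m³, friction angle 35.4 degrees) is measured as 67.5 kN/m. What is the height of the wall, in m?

K_a = 0.2664. P_a = ½ K_a γ H² ⇒ H = √(2P_a/(K_a γ)).
H = √(2×67.5/(0.2664×15.6)) = 5.700 m.

5.70 m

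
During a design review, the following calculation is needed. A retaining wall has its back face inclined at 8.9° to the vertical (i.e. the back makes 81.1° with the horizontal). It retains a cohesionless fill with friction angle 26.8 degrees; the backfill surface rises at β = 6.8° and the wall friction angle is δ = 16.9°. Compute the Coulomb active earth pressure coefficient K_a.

K_a = sin²(α+φ) / [sin²α · sin(α−δ) · (1 + √{sin(φ+δ)sin(φ−β) / (sin(α−δ)sin(α+β))})²].
With α = 81.1°, φ = 26.8°, δ = 16.9°, β = 6.8°: K_a = 0.4505.

0.450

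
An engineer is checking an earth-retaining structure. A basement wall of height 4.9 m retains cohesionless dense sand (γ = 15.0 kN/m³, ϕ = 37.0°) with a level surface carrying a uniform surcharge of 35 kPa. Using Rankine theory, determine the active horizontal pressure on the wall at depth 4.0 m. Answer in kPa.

23.6 kPa

K_a = (1 − sin φ)/(1 + sin φ) = 0.2486.
σ_v = γz + q = 15.0 × 4.0 + 35 = 95.00 kPa.
σ_h = K_a σ_v = 0.2486 × 95.00 = 23.62 kPa.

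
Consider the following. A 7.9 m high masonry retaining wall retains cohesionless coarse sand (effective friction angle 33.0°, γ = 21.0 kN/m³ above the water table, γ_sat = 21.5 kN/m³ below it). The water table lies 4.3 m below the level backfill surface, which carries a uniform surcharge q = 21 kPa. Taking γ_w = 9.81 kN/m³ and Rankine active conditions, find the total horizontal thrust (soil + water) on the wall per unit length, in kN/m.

288 kN/m

K_a = tan²(45° − φ/2) = 0.2948.
γ' = 21.5 − 9.81 = 11.69 kN/m³. h₂ = H − d_w = 3.6 m.
σ'_h: at surface K_a·q = 6.191; at WT K_a(q+γd_w) = 32.81; at base K_a(q+γd_w+γ'h₂) = 45.22 kPa.
P₁ = ½(6.191+32.81)×4.3 = 83.85; P₂ = ½(32.81+45.22)×3.6 = 140.5; P_w = ½γ_w h₂² = 63.57.
Total = 83.85+140.5+63.57 = 287.9 kN/m.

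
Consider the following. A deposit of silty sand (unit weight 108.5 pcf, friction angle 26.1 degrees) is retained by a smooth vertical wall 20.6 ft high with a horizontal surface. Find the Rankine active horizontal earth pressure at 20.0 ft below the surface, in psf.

844 psf

K_a = (1 − sin φ)/(1 + sin φ) = 0.3889.
σ_h = K_a γ z = 0.3889 × 108.5 × 20.0 = 844.0 psf.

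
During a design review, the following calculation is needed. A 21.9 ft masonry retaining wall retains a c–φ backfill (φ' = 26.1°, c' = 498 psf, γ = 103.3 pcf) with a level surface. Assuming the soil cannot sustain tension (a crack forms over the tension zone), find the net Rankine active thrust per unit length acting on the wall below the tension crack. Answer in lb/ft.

K_a = 0.3889; √K_a = 0.6237.
Tension-crack depth z_c = 2c/(γ√K_a) = 2×498/(103.3×0.6237) = 15.46 ft.
σ_a at base = K_a γ H − 2c√K_a = 0.3889×103.3×21.9 − 2×498×0.6237 = 258.7 psf.
P_a = ½ × 258.7 × (H − z_c) = 0.5×258.7×6.440 = 833.1 lb/ft.

833 lb/ft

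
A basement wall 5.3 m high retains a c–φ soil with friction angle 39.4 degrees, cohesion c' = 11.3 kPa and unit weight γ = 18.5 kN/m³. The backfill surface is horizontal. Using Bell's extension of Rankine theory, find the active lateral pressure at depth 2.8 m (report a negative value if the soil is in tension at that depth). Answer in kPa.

0.891 kPa

K_a = (1 − sin φ)/(1 + sin φ) = 0.2234.
σ_a = K_a γ z − 2c√K_a = 0.2234×18.5×2.8 − 2×11.3×0.4727 = 0.8914 kPa.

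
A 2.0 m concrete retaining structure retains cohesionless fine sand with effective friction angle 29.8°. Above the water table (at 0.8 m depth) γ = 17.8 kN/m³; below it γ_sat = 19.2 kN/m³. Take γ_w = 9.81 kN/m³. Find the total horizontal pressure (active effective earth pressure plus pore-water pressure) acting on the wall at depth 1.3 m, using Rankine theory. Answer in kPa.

11.3 kPa

K_a = (1 − sin φ)/(1 + sin φ) = 0.3360.
γ' = 19.2 − 9.81 = 9.390 kN/m³.
Effective vertical stress at 1.3 m: σ'_v = 17.8×0.8 + 9.390×0.500 = 18.94 kPa.
σ'_h = K_a σ'_v = 0.3360 × 18.94 = 6.363 kPa; u = γ_w × 0.500 = 4.905 kPa.
Total σ_h = 6.363 + 4.905 = 11.27 kPa.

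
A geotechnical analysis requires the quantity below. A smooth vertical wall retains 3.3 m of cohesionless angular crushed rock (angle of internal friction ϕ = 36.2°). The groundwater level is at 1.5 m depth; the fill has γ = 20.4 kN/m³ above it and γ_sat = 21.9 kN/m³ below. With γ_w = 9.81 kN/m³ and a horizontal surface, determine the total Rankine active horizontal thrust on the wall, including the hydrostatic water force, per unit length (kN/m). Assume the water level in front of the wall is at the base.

K_a = tan²(45° − φ/2) = 0.2574.
γ' = 21.9 − 9.81 = 12.09 kN/m³. Depth below WT = 1.8 m.
σ'_h at WT = K_a γ d_w = 7.876 kPa; at base = 7.876 + K_a γ' × 1.8 = 13.48 kPa.
P₁ (0–1.5 m) = ½×7.876×1.5 = 5.907. P₂ (1.5–3.3 m) = ½(7.876+13.48)×1.8 = 19.22.
P_w = ½ γ_w h₂² = 0.5×9.81×1.8² = 15.89. Total = 5.907+19.22+15.89 = 41.02 kN/m.

41.0 kN/m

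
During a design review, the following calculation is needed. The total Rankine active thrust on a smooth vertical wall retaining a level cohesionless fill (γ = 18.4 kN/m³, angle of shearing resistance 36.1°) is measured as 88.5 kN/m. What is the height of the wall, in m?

6.10 m

K_a = 0.2585. P_a = ½ K_a γ H² ⇒ H = √(2P_a/(K_a γ)).
H = √(2×88.5/(0.2585×18.4)) = 6.100 m.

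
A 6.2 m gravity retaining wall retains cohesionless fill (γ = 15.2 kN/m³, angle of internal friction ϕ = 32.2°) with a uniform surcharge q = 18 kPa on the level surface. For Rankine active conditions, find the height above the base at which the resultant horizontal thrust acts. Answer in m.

2.35 m

K_a = 0.3047.
Triangular part P₁ = ½K_aγH² = 89.03 at H/3 = 2.067 m; rectangular part P₂ = K_a q H = 34.01 at H/2 = 3.100 m.
ȳ = (P₁·2.067 + P₂·3.100)/(P₁+P₂) = 2.352 m.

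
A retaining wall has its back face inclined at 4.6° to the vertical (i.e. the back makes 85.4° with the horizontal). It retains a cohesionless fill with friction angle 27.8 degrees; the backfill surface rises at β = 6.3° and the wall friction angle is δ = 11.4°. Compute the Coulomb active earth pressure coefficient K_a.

0.398

K_a = sin²(α+φ) / [sin²α · sin(α−δ) · (1 + √{sin(φ+δ)sin(φ−β) / (sin(α−δ)sin(α+β))})²].
With α = 85.4°, φ = 27.8°, δ = 11.4°, β = 6.3°: K_a = 0.3979.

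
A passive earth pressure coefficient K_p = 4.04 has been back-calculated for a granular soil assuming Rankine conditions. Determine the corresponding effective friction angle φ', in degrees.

K_p = (1+sin φ)/(1−sin φ) ⇒ sin φ = (K_p − 1)/(K_p + 1) = 0.6032.
φ = arcsin(0.6032) = 37.10°.

37.1°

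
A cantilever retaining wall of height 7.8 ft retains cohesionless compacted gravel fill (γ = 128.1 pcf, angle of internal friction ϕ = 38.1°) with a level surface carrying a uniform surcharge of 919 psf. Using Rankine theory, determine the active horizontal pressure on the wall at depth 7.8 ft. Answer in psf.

454 psf

K_a = (1 − sin φ)/(1 + sin φ) = 0.2368.
σ_v = γz + q = 128.1 × 7.8 + 919 = 1918 psf.
σ_h = K_a σ_v = 0.2368 × 1918 = 454.3 psf.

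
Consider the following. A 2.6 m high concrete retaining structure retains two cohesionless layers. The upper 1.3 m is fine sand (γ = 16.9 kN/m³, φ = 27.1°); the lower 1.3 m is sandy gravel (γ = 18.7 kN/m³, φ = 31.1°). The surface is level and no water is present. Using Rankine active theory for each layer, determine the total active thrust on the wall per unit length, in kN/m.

19.5 kN/m

K_a1 = tan²(45°−27.1°/2) = 0.3741; K_a2 = tan²(45°−31.1°/2) = 0.3188.
Layer 1: σ at base = K_a1 γ₁ h₁ = 8.218 kPa; P₁ = ½×8.218×1.3 = 5.342.
Layer 2: σ_v at top = γ₁h₁ = 21.97; σ_h top = K_a2×21.97 = 7.004; σ_h base = K_a2×(21.97+18.7×1.3) = 14.75.
P₂ = ½(7.004+14.75)×1.3 = 14.14. Total P_a = 5.342+14.14 = 19.48 kN/m.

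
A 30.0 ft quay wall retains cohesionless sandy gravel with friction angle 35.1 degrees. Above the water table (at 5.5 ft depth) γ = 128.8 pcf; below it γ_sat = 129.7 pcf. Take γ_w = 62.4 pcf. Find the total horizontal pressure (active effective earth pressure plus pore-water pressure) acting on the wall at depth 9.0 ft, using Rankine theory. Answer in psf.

K_a = (1 − sin φ)/(1 + sin φ) = 0.2698.
γ' = 129.7 − 62.4 = 67.30 pcf.
Effective vertical stress at 9.0 ft: σ'_v = 128.8×5.5 + 67.30×3.50 = 944.0 psf.
σ'_h = K_a σ'_v = 0.2698 × 944.0 = 254.7 psf; u = γ_w × 3.50 = 218.4 psf.
Total σ_h = 254.7 + 218.4 = 473.1 psf.

473 psf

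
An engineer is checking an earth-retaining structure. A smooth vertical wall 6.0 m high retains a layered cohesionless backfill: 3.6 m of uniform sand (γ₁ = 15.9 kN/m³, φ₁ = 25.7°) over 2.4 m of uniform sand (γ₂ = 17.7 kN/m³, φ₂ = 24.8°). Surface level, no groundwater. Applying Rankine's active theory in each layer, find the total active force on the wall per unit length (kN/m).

118 kN/m

K_a1 = tan²(45°−25.7°/2) = 0.3950; K_a2 = tan²(45°−24.8°/2) = 0.4090.
Layer 1: σ at base = K_a1 γ₁ h₁ = 22.61 kPa; P₁ = ½×22.61×3.6 = 40.70.
Layer 2: σ_v at top = γ₁h₁ = 57.24; σ_h top = K_a2×57.24 = 23.41; σ_h base = K_a2×(57.24+17.7×2.4) = 40.78.
P₂ = ½(23.41+40.78)×2.4 = 77.03. Total P_a = 40.70+77.03 = 117.7 kN/m.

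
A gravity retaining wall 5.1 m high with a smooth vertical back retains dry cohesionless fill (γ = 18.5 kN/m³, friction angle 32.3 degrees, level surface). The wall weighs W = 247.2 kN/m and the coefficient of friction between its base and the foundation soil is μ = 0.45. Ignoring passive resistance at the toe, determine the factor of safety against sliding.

1.52

K_a = tan²(45° − 32.3°/2) = 0.3035.
P_a = ½K_aγH² = 0.5×0.3035×18.5×5.1² = 73.02 kN/m, acting at H/3 = 1.700 m above the base.
FS_sliding = μW / P_a = 0.45×247.2 / 73.02 = 1.524.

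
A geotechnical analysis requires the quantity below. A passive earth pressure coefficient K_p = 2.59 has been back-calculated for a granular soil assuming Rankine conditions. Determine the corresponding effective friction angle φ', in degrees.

26.3°

K_p = (1+sin φ)/(1−sin φ) ⇒ sin φ = (K_p − 1)/(K_p + 1) = 0.4429.
φ = arcsin(0.4429) = 26.29°.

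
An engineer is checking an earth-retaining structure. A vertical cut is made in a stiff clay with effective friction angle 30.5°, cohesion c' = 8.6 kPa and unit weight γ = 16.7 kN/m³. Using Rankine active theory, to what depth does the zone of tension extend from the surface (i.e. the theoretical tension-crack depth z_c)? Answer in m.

K_a = tan²(45° − 30.5°/2) = 0.3267; √K_a = 0.5715.
The active pressure is zero where K_a γ z = 2c√K_a, so z_c = 2c/(γ√K_a) = 2×8.6/(16.7×0.5715) = 1.802 m.

1.80 m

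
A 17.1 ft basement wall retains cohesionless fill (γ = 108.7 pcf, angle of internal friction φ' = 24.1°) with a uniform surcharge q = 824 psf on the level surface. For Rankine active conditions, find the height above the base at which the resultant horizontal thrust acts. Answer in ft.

7.04 ft

K_a = 0.4201.
Triangular part P₁ = ½K_aγH² = 6677 at H/3 = 5.700 ft; rectangular part P₂ = K_a q H = 5920 at H/2 = 8.550 ft.
ȳ = (P₁·5.700 + P₂·8.550)/(P₁+P₂) = 7.039 ft.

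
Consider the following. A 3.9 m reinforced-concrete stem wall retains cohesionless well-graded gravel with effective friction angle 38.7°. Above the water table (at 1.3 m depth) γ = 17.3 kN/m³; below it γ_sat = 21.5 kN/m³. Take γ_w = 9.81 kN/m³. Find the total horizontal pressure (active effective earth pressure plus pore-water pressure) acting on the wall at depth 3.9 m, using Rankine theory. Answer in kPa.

37.7 kPa

K_a = (1 − sin φ)/(1 + sin φ) = 0.2306.
γ' = 21.5 − 9.81 = 11.69 kN/m³.
Effective vertical stress at 3.9 m: σ'_v = 17.3×1.3 + 11.69×2.60 = 52.88 kPa.
σ'_h = K_a σ'_v = 0.2306 × 52.88 = 12.19 kPa; u = γ_w × 2.60 = 25.51 kPa.
Total σ_h = 12.19 + 25.51 = 37.70 kPa.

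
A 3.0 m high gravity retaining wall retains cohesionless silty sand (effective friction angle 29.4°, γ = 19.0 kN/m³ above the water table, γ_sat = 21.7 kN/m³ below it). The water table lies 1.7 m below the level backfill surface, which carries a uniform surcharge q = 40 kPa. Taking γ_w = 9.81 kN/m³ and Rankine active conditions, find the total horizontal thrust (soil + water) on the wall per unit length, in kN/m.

K_a = tan²(45° − φ/2) = 0.3415.
γ' = 21.7 − 9.81 = 11.89 kN/m³. h₂ = H − d_w = 1.3 m.
σ'_h: at surface K_a·q = 13.66; at WT K_a(q+γd_w) = 24.69; at base K_a(q+γd_w+γ'h₂) = 29.97 kPa.
P₁ = ½(13.66+24.69)×1.7 = 32.59; P₂ = ½(24.69+29.97)×1.3 = 35.53; P_w = ½γ_w h₂² = 8.289.
Total = 32.59+35.53+8.289 = 76.41 kN/m.

76.4 kN/m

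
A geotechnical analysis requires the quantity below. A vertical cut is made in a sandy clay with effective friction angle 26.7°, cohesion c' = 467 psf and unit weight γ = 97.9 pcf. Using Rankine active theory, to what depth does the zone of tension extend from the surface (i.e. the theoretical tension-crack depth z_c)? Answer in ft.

15.5 ft

K_a = tan²(45° − 26.7°/2) = 0.3800; √K_a = 0.6164.
The active pressure is zero where K_a γ z = 2c√K_a, so z_c = 2c/(γ√K_a) = 2×467/(97.9×0.6164) = 15.48 ft.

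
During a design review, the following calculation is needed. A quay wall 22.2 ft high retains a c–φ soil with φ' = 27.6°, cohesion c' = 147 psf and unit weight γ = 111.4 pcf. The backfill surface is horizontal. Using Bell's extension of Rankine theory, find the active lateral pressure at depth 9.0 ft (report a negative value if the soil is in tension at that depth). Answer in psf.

190 psf

K_a = (1 − sin φ)/(1 + sin φ) = 0.3668.
σ_a = K_a γ z − 2c√K_a = 0.3668×111.4×9.0 − 2×147×0.6056 = 189.7 psf.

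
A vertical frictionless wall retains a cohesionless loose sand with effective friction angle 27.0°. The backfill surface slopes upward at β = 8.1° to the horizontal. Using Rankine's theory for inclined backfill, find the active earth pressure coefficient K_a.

0.389

K_a = cos β · (cos β − √(cos²β − cos²φ)) / (cos β + √(cos²β − cos²φ)).
cos β = 0.9900, cos φ = 0.8910, √(cos²β − cos²φ) = 0.4316.
K_a = 0.9900 × (0.9900 − 0.4316)/(0.9900 + 0.4316) = 0.3889.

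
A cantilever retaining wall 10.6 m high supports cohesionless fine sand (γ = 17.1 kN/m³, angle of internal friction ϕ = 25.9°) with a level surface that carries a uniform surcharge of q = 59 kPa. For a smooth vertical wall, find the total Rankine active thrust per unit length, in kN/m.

K_a = tan²(45° − φ/2) = 0.3920.
Soil triangle: ½ K_a γ H² = 0.5×0.3920×17.1×10.6² = 376.6 kN/m.
Surcharge rectangle: K_a q H = 0.3920×59×10.6 = 245.1 kN/m.
Total = 376.6 + 245.1 = 621.7 kN/m.

622 kN/m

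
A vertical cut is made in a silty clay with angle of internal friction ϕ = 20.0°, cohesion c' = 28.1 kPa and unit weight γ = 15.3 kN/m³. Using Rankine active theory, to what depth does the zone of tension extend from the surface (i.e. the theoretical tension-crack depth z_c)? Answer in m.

K_a = tan²(45° − 20.0°/2) = 0.4903; √K_a = 0.7002.
The active pressure is zero where K_a γ z = 2c√K_a, so z_c = 2c/(γ√K_a) = 2×28.1/(15.3×0.7002) = 5.246 m.

5.25 m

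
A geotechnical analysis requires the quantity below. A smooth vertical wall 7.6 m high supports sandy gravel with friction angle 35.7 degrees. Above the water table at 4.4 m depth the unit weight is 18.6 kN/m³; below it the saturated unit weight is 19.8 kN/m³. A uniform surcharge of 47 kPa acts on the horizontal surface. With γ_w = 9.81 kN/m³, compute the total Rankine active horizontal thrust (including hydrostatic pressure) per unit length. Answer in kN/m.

274 kN/m

K_a = tan²(45° − φ/2) = 0.2630.
γ' = 19.8 − 9.81 = 9.990 kN/m³. h₂ = H − d_w = 3.2 m.
σ'_h: at surface K_a·q = 12.36; at WT K_a(q+γd_w) = 33.88; at base K_a(q+γd_w+γ'h₂) = 42.29 kPa.
P₁ = ½(12.36+33.88)×4.4 = 101.7; P₂ = ½(33.88+42.29)×3.2 = 121.9; P_w = ½γ_w h₂² = 50.23.
Total = 101.7+121.9+50.23 = 273.8 kN/m.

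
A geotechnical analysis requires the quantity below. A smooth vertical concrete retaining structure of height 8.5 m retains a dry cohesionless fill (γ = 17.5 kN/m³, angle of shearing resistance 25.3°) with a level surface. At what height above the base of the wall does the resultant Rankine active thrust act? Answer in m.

2.83 m

K_a = 0.4012.
The pressure distribution is triangular, so the resultant acts at H/3 above the base = 8.5/3 = 2.833 m.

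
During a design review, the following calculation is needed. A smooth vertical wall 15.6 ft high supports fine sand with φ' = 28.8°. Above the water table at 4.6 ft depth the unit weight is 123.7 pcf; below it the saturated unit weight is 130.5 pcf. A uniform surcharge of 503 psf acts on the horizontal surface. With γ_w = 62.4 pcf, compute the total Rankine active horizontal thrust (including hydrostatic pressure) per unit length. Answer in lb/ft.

K_a = tan²(45° − φ/2) = 0.3498.
γ' = 130.5 − 62.4 = 68.10 pcf. h₂ = H − d_w = 11.0 ft.
σ'_h: at surface K_a·q = 175.9; at WT K_a(q+γd_w) = 374.9; at base K_a(q+γd_w+γ'h₂) = 636.9 psf.
P₁ = ½(175.9+374.9)×4.6 = 1267; P₂ = ½(374.9+636.9)×11.0 = 5565; P_w = ½γ_w h₂² = 3775.
Total = 1267+5565+3775 = 10610 lb/ft.

10600 lb/ft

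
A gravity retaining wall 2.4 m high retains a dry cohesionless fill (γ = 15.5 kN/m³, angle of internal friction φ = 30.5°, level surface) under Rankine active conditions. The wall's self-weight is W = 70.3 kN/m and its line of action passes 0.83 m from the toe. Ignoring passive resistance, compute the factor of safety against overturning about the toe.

5.00

K_a = tan²(45° − 30.5°/2) = 0.3267.
P_a = ½K_aγH² = 0.5×0.3267×15.5×2.4² = 14.58 kN/m, acting at H/3 = 0.8000 m above the base.
Overturning moment M_o = P_a × H/3 = 14.58 × 0.8000 = 11.67.
Resisting moment M_r = W × 0.83 = 70.3 × 0.83 = 58.35.
FS_overturning = M_r/M_o = 58.35/11.67 = 5.002.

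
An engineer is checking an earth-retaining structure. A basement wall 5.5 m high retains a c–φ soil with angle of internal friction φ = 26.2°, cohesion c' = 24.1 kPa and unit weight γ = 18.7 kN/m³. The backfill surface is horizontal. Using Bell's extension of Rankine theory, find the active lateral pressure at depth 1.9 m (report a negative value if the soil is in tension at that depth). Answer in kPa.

K_a = (1 − sin φ)/(1 + sin φ) = 0.3874.
σ_a = K_a γ z − 2c√K_a = 0.3874×18.7×1.9 − 2×24.1×0.6224 = -16.24 kPa.

-16.2 kPa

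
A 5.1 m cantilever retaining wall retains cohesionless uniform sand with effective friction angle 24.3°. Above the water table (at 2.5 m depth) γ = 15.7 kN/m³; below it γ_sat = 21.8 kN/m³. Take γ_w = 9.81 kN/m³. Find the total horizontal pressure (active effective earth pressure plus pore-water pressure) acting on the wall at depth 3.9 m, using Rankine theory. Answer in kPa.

K_a = (1 − sin φ)/(1 + sin φ) = 0.4169.
γ' = 21.8 − 9.81 = 11.99 kN/m³.
Effective vertical stress at 3.9 m: σ'_v = 15.7×2.5 + 11.99×1.40 = 56.04 kPa.
σ'_h = K_a σ'_v = 0.4169 × 56.04 = 23.36 kPa; u = γ_w × 1.40 = 13.73 kPa.
Total σ_h = 23.36 + 13.73 = 37.10 kPa.

37.1 kPa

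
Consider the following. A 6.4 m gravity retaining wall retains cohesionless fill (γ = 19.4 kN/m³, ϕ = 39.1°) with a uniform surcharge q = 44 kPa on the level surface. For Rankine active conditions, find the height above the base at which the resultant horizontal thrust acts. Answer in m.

K_a = 0.2265.
Triangular part P₁ = ½K_aγH² = 89.99 at H/3 = 2.133 m; rectangular part P₂ = K_a q H = 63.78 at H/2 = 3.200 m.
ȳ = (P₁·2.133 + P₂·3.200)/(P₁+P₂) = 2.576 m.

2.58 m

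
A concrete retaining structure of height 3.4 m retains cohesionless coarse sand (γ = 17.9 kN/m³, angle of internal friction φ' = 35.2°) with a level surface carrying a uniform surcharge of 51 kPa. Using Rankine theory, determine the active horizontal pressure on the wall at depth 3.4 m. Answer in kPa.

K_a = (1 − sin φ)/(1 + sin φ) = 0.2687.
σ_v = γz + q = 17.9 × 3.4 + 51 = 111.9 kPa.
σ_h = K_a σ_v = 0.2687 × 111.9 = 30.06 kPa.

30.1 kPa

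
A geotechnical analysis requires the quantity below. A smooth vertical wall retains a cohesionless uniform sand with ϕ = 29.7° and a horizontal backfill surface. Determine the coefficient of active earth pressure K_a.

K_a = tan²(45° − φ/2) = tan²(30.15°) = 0.3374.

0.337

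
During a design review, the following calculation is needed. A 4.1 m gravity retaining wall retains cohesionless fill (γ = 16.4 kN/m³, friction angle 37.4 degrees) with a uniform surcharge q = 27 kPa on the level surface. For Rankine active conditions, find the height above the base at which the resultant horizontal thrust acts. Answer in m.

K_a = 0.2443.
Triangular part P₁ = ½K_aγH² = 33.67 at H/3 = 1.367 m; rectangular part P₂ = K_a q H = 27.04 at H/2 = 2.050 m.
ȳ = (P₁·1.367 + P₂·2.050)/(P₁+P₂) = 1.671 m.

1.67 m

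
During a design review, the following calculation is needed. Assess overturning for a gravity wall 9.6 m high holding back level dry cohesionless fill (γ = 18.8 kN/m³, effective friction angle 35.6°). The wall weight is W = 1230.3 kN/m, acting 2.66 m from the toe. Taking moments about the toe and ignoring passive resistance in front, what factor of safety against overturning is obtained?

4.47

K_a = tan²(45° − 35.6°/2) = 0.2641.
P_a = ½K_aγH² = 0.5×0.2641×18.8×9.6² = 228.8 kN/m, acting at H/3 = 3.200 m above the base.
Overturning moment M_o = P_a × H/3 = 228.8 × 3.200 = 732.2.
Resisting moment M_r = W × 2.66 = 1230.3 × 2.66 = 3273.
FS_overturning = M_r/M_o = 3273/732.2 = 4.470.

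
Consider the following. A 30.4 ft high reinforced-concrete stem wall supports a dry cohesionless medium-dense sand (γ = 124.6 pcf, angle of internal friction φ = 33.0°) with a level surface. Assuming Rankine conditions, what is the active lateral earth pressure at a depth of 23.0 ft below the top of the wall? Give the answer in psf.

K_a = (1 − sin φ)/(1 + sin φ) = 0.2948.
σ_h = K_a γ z = 0.2948 × 124.6 × 23.0 = 844.8 psf.

845 psf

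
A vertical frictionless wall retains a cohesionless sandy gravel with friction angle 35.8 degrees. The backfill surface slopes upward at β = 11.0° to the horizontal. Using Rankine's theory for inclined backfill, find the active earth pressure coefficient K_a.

0.274

K_a = cos β · (cos β − √(cos²β − cos²φ)) / (cos β + √(cos²β − cos²φ)).
cos β = 0.9816, cos φ = 0.8111, √(cos²β − cos²φ) = 0.5530.
K_a = 0.9816 × (0.9816 − 0.5530)/(0.9816 + 0.5530) = 0.2742.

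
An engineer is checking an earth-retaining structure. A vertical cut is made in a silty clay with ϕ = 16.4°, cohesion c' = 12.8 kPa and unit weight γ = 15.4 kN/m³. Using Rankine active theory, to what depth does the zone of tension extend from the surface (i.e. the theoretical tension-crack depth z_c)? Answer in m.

K_a = tan²(45° − 16.4°/2) = 0.5596; √K_a = 0.7481.
The active pressure is zero where K_a γ z = 2c√K_a, so z_c = 2c/(γ√K_a) = 2×12.8/(15.4×0.7481) = 2.222 m.

2.22 m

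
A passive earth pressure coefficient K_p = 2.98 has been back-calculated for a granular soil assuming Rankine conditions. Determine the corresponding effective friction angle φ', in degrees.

K_p = (1+sin φ)/(1−sin φ) ⇒ sin φ = (K_p − 1)/(K_p + 1) = 0.4975.
φ = arcsin(0.4975) = 29.83°.

29.8°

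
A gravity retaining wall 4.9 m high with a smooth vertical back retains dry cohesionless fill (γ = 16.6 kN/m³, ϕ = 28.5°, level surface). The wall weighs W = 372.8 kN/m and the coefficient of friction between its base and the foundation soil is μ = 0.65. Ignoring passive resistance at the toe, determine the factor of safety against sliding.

K_a = tan²(45° − 28.5°/2) = 0.3540.
P_a = ½K_aγH² = 0.5×0.3540×16.6×4.9² = 70.54 kN/m, acting at H/3 = 1.633 m above the base.
FS_sliding = μW / P_a = 0.65×372.8 / 70.54 = 3.435.

3.44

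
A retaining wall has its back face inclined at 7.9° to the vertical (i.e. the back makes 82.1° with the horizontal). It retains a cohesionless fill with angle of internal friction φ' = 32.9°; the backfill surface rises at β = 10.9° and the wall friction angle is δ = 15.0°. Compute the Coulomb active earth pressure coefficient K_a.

0.378

K_a = sin²(α+φ) / [sin²α · sin(α−δ) · (1 + √{sin(φ+δ)sin(φ−β) / (sin(α−δ)sin(α+β))})²].
With α = 82.1°, φ = 32.9°, δ = 15.0°, β = 10.9°: K_a = 0.3784.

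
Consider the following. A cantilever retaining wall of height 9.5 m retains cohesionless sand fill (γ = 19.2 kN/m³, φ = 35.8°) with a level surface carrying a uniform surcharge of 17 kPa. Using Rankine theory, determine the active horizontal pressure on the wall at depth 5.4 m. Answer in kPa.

K_a = (1 − sin φ)/(1 + sin φ) = 0.2619.
σ_v = γz + q = 19.2 × 5.4 + 17 = 120.7 kPa.
σ_h = K_a σ_v = 0.2619 × 120.7 = 31.60 kPa.

31.6 kPa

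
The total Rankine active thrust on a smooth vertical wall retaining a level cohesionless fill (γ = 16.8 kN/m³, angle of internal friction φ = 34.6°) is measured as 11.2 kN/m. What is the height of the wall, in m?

2.20 m

K_a = 0.2756. P_a = ½ K_a γ H² ⇒ H = √(2P_a/(K_a γ)).
H = √(2×11.2/(0.2756×16.8)) = 2.199 m.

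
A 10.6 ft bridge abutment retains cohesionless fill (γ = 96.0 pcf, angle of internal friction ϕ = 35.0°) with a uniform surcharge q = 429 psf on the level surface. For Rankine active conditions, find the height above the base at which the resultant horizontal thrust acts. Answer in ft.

4.34 ft

K_a = 0.2710.
Triangular part P₁ = ½K_aγH² = 1462 at H/3 = 3.533 ft; rectangular part P₂ = K_a q H = 1232 at H/2 = 5.300 ft.
ȳ = (P₁·3.533 + P₂·5.300)/(P₁+P₂) = 4.342 ft.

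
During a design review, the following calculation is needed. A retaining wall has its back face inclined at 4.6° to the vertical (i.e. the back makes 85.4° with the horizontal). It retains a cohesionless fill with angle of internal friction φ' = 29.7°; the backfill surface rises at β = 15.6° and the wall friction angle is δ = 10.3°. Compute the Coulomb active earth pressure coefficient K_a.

0.432

K_a = sin²(α+φ) / [sin²α · sin(α−δ) · (1 + √{sin(φ+δ)sin(φ−β) / (sin(α−δ)sin(α+β))})²].
With α = 85.4°, φ = 29.7°, δ = 10.3°, β = 15.6°: K_a = 0.4319.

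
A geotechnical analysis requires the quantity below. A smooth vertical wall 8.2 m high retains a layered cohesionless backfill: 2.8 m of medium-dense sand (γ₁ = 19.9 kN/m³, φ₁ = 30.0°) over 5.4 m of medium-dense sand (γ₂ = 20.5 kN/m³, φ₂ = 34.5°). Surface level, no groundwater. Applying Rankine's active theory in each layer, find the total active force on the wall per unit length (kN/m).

192 kN/m

K_a1 = tan²(45°−30.0°/2) = 0.3333; K_a2 = tan²(45°−34.5°/2) = 0.2768.
Layer 1: σ at base = K_a1 γ₁ h₁ = 18.57 kPa; P₁ = ½×18.57×2.8 = 26.00.
Layer 2: σ_v at top = γ₁h₁ = 55.72; σ_h top = K_a2×55.72 = 15.42; σ_h base = K_a2×(55.72+20.5×5.4) = 46.07.
P₂ = ½(15.42+46.07)×5.4 = 166.0. Total P_a = 26.00+166.0 = 192.0 kN/m.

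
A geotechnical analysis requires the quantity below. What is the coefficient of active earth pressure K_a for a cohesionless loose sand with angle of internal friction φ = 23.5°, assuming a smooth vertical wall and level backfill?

K_a = tan²(45° − φ/2) = tan²(33.25°) = 0.4298.

0.430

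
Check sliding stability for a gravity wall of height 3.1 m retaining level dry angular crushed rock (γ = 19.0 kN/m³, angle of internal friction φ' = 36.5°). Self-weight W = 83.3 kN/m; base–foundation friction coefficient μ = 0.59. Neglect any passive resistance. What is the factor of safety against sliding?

K_a = tan²(45° − 36.5°/2) = 0.2541.
P_a = ½K_aγH² = 0.5×0.2541×19.0×3.1² = 23.19 kN/m, acting at H/3 = 1.033 m above the base.
FS_sliding = μW / P_a = 0.59×83.3 / 23.19 = 2.119.

2.12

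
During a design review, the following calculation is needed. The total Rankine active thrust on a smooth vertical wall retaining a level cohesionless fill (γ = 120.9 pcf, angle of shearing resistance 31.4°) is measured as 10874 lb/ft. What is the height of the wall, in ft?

23.9 ft

K_a = 0.3149. P_a = ½ K_a γ H² ⇒ H = √(2P_a/(K_a γ)).
H = √(2×10874/(0.3149×120.9)) = 23.90 ft.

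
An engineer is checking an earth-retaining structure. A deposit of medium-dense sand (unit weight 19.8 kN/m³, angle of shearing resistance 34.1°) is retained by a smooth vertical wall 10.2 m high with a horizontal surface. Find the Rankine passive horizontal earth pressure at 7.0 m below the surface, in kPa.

492 kPa

K_p = (1 + sin φ)/(1 − sin φ) = 3.552.
σ_h = K_p γ z = 3.552 × 19.8 × 7.0 = 492.3 kPa.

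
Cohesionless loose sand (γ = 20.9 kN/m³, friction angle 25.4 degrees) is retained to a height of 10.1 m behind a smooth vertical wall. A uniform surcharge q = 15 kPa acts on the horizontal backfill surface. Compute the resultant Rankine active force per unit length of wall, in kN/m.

K_a = tan²(45° − φ/2) = 0.3996.
Soil triangle: ½ K_a γ H² = 0.5×0.3996×20.9×10.1² = 426.0 kN/m.
Surcharge rectangle: K_a q H = 0.3996×15×10.1 = 60.55 kN/m.
Total = 426.0 + 60.55 = 486.6 kN/m.

487 kN/m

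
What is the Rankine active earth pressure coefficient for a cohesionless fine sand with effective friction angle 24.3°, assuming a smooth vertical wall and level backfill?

K_a = (1 − sin φ)/(1 + sin φ) = (1 − sin 24.3°)/(1 + sin 24.3°) = 0.4169.

0.417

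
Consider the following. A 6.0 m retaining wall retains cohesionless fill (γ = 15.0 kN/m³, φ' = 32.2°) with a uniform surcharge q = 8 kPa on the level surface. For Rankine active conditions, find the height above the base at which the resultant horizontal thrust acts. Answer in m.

2.15 m

K_a = 0.3047.
Triangular part P₁ = ½K_aγH² = 82.28 at H/3 = 2.000 m; rectangular part P₂ = K_a q H = 14.63 at H/2 = 3.000 m.
ȳ = (P₁·2.000 + P₂·3.000)/(P₁+P₂) = 2.151 m.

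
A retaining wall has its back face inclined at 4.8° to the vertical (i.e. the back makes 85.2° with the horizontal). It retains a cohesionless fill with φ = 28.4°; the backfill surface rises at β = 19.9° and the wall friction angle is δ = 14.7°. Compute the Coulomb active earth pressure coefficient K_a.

0.505

K_a = sin²(α+φ) / [sin²α · sin(α−δ) · (1 + √{sin(φ+δ)sin(φ−β) / (sin(α−δ)sin(α+β))})²].
With α = 85.2°, φ = 28.4°, δ = 14.7°, β = 19.9°: K_a = 0.5048.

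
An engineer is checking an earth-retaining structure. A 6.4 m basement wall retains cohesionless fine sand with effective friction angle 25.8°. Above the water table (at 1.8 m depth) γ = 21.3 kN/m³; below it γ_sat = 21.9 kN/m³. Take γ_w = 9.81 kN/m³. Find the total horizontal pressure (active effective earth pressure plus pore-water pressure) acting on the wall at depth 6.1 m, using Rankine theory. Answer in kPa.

K_a = (1 − sin φ)/(1 + sin φ) = 0.3935.
γ' = 21.9 − 9.81 = 12.09 kN/m³.
Effective vertical stress at 6.1 m: σ'_v = 21.3×1.8 + 12.09×4.30 = 90.33 kPa.
σ'_h = K_a σ'_v = 0.3935 × 90.33 = 35.54 kPa; u = γ_w × 4.30 = 42.18 kPa.
Total σ_h = 35.54 + 42.18 = 77.73 kPa.

77.7 kPa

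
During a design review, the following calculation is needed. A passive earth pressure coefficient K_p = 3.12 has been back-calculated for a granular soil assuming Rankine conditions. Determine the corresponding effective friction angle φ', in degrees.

31.0°

K_p = (1+sin φ)/(1−sin φ) ⇒ sin φ = (K_p − 1)/(K_p + 1) = 0.5146.
φ = arcsin(0.5146) = 30.97°.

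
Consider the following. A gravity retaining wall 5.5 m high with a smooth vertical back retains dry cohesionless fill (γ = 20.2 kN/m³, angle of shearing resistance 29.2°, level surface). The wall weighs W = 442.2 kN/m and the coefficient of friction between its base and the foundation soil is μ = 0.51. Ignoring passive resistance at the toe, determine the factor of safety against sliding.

2.14

K_a = tan²(45° − 29.2°/2) = 0.3442.
P_a = ½K_aγH² = 0.5×0.3442×20.2×5.5² = 105.2 kN/m, acting at H/3 = 1.833 m above the base.
FS_sliding = μW / P_a = 0.51×442.2 / 105.2 = 2.144.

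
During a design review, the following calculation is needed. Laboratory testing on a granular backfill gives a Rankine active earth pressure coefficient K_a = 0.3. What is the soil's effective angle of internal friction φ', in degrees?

32.6°

K_a = tan²(45° − φ/2) ⇒ 45° − φ/2 = arctan(√0.3) = 28.71°.
φ = 2(45° − 28.71°) = 32.58°.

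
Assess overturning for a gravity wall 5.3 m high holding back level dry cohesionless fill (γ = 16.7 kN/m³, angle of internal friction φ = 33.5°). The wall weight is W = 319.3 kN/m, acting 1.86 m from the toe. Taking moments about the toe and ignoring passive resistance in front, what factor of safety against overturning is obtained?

K_a = tan²(45° − 33.5°/2) = 0.2887.
P_a = ½K_aγH² = 0.5×0.2887×16.7×5.3² = 67.72 kN/m, acting at H/3 = 1.767 m above the base.
Overturning moment M_o = P_a × H/3 = 67.72 × 1.767 = 119.6.
Resisting moment M_r = W × 1.86 = 319.3 × 1.86 = 593.9.
FS_overturning = M_r/M_o = 593.9/119.6 = 4.964.

4.96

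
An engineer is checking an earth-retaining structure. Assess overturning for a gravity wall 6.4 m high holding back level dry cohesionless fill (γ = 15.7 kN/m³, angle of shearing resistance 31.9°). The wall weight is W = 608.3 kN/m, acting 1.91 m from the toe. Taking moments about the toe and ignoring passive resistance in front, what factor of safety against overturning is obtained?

5.49

K_a = tan²(45° − 31.9°/2) = 0.3085.
P_a = ½K_aγH² = 0.5×0.3085×15.7×6.4² = 99.20 kN/m, acting at H/3 = 2.133 m above the base.
Overturning moment M_o = P_a × H/3 = 99.20 × 2.133 = 211.6.
Resisting moment M_r = W × 1.91 = 608.3 × 1.91 = 1162.
FS_overturning = M_r/M_o = 1162/211.6 = 5.490.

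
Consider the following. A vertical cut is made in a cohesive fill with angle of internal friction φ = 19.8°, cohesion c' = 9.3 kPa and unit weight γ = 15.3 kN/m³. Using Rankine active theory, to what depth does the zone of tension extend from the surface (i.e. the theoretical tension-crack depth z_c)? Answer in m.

K_a = tan²(45° − 19.8°/2) = 0.4939; √K_a = 0.7028.
The active pressure is zero where K_a γ z = 2c√K_a, so z_c = 2c/(γ√K_a) = 2×9.3/(15.3×0.7028) = 1.730 m.

1.73 m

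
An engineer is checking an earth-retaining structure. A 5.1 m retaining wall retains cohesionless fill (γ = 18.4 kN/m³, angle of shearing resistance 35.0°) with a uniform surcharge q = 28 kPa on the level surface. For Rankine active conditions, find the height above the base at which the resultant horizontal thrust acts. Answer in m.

2.02 m

K_a = 0.2710.
Triangular part P₁ = ½K_aγH² = 64.85 at H/3 = 1.700 m; rectangular part P₂ = K_a q H = 38.70 at H/2 = 2.550 m.
ȳ = (P₁·1.700 + P₂·2.550)/(P₁+P₂) = 2.018 m.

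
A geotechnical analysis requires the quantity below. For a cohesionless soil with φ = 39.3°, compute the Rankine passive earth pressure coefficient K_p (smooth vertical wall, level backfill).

K_p = (1 + sin φ)/(1 − sin φ) = tan²(45° + 39.3°/2) = 4.455.

4.46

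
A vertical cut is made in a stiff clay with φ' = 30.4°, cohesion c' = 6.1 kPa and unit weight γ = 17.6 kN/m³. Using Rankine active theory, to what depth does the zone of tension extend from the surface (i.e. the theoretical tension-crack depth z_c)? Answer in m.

1.21 m

K_a = tan²(45° − 30.4°/2) = 0.3280; √K_a = 0.5727.
The active pressure is zero where K_a γ z = 2c√K_a, so z_c = 2c/(γ√K_a) = 2×6.1/(17.6×0.5727) = 1.210 m.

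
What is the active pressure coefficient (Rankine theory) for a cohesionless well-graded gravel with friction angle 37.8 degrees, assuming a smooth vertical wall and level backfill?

K_a = tan²(45° − φ/2) = tan²(26.10°) = 0.2400.

0.240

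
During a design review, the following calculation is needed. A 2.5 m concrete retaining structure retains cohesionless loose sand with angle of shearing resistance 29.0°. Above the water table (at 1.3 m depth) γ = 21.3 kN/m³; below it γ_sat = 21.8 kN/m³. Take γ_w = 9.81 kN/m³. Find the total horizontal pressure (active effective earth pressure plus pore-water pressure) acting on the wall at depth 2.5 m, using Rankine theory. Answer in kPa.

K_a = (1 − sin φ)/(1 + sin φ) = 0.3470.
γ' = 21.8 − 9.81 = 11.99 kN/m³.
Effective vertical stress at 2.5 m: σ'_v = 21.3×1.3 + 11.99×1.20 = 42.08 kPa.
σ'_h = K_a σ'_v = 0.3470 × 42.08 = 14.60 kPa; u = γ_w × 1.20 = 11.77 kPa.
Total σ_h = 14.60 + 11.77 = 26.37 kPa.

26.4 kPa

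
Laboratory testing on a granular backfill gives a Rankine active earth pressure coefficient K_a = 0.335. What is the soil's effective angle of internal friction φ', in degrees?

29.9°

K_a = tan²(45° − φ/2) ⇒ 45° − φ/2 = arctan(√0.335) = 30.06°.
φ = 2(45° − 30.06°) = 29.88°.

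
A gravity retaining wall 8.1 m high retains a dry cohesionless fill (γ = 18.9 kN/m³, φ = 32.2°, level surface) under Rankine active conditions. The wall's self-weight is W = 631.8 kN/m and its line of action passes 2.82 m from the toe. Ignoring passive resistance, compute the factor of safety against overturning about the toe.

K_a = tan²(45° − 32.2°/2) = 0.3047.
P_a = ½K_aγH² = 0.5×0.3047×18.9×8.1² = 188.9 kN/m, acting at H/3 = 2.700 m above the base.
Overturning moment M_o = P_a × H/3 = 188.9 × 2.700 = 510.1.
Resisting moment M_r = W × 2.82 = 631.8 × 2.82 = 1782.
FS_overturning = M_r/M_o = 1782/510.1 = 3.493.

3.49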